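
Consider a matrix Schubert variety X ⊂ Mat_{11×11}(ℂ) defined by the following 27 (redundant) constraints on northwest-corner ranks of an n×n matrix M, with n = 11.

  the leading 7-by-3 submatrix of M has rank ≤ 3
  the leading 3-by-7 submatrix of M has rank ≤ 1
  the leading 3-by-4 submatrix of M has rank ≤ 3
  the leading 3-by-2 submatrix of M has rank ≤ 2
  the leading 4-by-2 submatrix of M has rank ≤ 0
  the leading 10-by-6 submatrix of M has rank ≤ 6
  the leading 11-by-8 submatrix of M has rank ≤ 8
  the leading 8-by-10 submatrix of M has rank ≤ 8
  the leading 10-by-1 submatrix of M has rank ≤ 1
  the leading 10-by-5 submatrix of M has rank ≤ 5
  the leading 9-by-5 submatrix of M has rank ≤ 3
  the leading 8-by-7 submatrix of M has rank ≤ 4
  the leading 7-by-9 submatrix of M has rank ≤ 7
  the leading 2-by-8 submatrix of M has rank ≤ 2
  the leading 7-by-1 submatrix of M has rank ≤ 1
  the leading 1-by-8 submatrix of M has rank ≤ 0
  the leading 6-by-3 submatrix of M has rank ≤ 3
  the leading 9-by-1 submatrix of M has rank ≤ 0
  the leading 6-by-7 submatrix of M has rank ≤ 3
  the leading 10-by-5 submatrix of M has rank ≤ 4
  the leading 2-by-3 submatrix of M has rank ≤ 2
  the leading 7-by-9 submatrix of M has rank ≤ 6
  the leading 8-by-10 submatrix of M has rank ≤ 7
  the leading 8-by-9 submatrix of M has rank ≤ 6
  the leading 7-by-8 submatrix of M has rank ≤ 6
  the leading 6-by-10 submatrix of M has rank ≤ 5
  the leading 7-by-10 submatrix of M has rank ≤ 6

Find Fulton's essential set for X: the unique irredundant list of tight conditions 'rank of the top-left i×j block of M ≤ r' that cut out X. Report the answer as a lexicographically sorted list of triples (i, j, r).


Recovering R(i,j) via the rank-extension bound from the 27 conditions:

  row 1: 0 0 0 0 0 0 0 0 1 1 1
  row 2: 0 0 1 1 1 1 1 1 2 2 2
  row 3: 0 0 1 1 1 1 1 2 3 3 3
  row 4: 0 0 1 2 2 2 2 3 4 4 4
  row 5: 0 1 2 3 3 3 3 4 5 5 5
  row 6: 0 1 2 3 3 3 3 4 5 5 6
  row 7: 0 1 2 3 3 4 4 5 6 6 7
  row 8: 0 1 2 3 3 4 4 5 6 7 8
  row 9: 0 1 2 3 3 4 5 6 7 8 9
  row 10: 1 2 3 4 4 5 6 7 8 9 10
  row 11: 1 2 3 4 5 6 7 8 9 10 11

the unique w with this rank table is (9, 3, 8, 4, 2, 11, 6, 10, 7, 1, 5).

Rothe diagram D(w) (31 cells), 8 SE-corners (essential conditions):

[(1, 8, 0), (3, 7, 1), (4, 2, 0), (6, 7, 3), (6, 10, 5), (8, 7, 4), (9, 1, 0), (9, 5, 3)]


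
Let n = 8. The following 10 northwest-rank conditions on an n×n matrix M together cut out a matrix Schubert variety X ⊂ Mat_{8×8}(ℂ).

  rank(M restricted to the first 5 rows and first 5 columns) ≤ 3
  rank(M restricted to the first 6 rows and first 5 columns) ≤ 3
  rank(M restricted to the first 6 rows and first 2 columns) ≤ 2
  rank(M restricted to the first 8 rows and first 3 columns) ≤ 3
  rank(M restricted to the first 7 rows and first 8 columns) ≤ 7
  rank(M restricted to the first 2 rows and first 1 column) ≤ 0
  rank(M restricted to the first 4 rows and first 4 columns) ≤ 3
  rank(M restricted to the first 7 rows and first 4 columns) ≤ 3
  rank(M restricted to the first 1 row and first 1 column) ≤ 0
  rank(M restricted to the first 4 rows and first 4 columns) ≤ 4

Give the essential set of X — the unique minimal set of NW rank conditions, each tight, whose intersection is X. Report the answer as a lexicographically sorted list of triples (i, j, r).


The tightest implied rank at each (i,j), from the 10 conditions:

  0 1 1 1 1 1 1 1
  0 1 2 2 2 2 2 2
  1 2 3 3 3 3 3 3
  1 2 3 3 3 4 4 4
  1 2 3 3 3 4 5 5
  1 2 3 3 3 4 5 6
  1 2 3 3 4 5 6 7
  1 2 3 4 5 6 7 8

second differences of R give the permutation w = (2, 3, 1, 6, 7, 8, 5, 4).

ℓ(w)=9; the 3 essential cells (i,j,r):

[(2, 1, 0), (6, 5, 3), (7, 4, 3)]


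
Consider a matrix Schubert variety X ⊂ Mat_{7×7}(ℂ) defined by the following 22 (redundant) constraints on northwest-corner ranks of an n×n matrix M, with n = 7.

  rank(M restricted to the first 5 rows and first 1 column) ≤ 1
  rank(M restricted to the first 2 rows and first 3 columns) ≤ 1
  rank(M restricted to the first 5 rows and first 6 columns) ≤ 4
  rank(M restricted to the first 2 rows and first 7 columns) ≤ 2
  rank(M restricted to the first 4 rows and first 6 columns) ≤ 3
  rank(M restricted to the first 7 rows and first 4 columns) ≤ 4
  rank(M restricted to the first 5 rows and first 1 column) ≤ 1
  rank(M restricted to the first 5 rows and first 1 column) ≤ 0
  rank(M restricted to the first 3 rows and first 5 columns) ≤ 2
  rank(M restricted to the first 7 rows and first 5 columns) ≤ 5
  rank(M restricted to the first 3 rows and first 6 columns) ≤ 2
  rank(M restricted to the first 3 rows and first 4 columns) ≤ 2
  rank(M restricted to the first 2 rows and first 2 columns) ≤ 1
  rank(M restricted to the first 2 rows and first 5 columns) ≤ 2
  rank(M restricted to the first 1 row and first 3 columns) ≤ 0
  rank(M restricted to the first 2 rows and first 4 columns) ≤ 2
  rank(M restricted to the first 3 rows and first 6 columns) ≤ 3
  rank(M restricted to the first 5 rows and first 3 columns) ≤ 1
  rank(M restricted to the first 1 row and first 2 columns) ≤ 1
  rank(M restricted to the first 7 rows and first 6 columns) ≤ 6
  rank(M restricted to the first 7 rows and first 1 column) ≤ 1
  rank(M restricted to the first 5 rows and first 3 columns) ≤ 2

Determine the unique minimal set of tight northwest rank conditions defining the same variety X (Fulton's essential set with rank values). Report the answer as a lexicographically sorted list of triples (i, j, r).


Reconstructing r_w from the 22 given conditions:

  i=1: 0  0  0  1  1  1  1
  i=2: 0  1  1  2  2  2  2
  i=3: 0  1  1  2  2  2  3
  i=4: 0  1  1  2  3  3  4
  i=5: 0  1  1  2  3  4  5
  i=6: 1  2  2  3  4  5  6
  i=7: 1  2  3  4  5  6  7

so w = (4, 2, 7, 5, 6, 1, 3).

D(w) has 12 cells with 4 SE-corners; essential set:

[(1, 3, 0), (3, 6, 2), (5, 1, 0), (5, 3, 1)]


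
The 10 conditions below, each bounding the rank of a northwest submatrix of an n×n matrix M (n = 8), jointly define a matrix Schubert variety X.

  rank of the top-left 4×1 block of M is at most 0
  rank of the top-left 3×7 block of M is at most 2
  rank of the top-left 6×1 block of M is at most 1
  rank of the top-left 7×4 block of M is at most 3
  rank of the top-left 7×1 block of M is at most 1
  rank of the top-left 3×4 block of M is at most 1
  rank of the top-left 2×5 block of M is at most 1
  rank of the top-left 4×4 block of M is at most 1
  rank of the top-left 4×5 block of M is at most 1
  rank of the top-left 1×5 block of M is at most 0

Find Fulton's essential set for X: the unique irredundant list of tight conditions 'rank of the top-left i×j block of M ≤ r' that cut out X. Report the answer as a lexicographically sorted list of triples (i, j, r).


Rank table r_w(8×8) implied by the 10 constraints:

  row 1: 0 | 0 | 0 | 0 | 0 | 1 | 1 | 1
  row 2: 0 | 1 | 1 | 1 | 1 | 2 | 2 | 2
  row 3: 0 | 1 | 1 | 1 | 1 | 2 | 2 | 3
  row 4: 0 | 1 | 1 | 1 | 1 | 2 | 3 | 4
  row 5: 1 | 2 | 2 | 2 | 2 | 3 | 4 | 5
  row 6: 1 | 2 | 3 | 3 | 3 | 4 | 5 | 6
  row 7: 1 | 2 | 3 | 3 | 4 | 5 | 6 | 7
  row 8: 1 | 2 | 3 | 4 | 5 | 6 | 7 | 8

the unique w with this rank table is (6, 2, 8, 7, 1, 3, 5, 4).

ℓ(w)=16; the 5 essential cells (i,j,r):

[(1, 5, 0), (3, 7, 2), (4, 1, 0), (4, 5, 1), (7, 4, 3)]


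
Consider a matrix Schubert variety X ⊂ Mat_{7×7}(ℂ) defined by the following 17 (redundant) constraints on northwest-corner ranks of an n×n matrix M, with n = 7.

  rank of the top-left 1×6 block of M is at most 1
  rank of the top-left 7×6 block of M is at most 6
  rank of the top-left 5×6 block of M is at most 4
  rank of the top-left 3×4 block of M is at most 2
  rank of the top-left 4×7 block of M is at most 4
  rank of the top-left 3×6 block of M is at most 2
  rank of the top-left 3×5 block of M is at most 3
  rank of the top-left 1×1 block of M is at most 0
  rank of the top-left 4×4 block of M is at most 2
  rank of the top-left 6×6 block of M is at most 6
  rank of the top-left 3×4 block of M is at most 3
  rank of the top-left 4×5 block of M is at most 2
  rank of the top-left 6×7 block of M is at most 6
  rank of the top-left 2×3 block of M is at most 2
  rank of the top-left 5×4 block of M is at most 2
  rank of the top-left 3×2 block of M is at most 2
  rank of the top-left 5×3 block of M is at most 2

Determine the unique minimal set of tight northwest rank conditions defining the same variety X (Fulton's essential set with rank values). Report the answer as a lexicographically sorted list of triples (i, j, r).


Reconstructing r_w from the 17 given conditions:

  i=1: 0 1 1 1 1 1 1
  i=2: 1 2 2 2 2 2 2
  i=3: 1 2 2 2 2 2 3
  i=4: 1 2 2 2 2 3 4
  i=5: 1 2 2 2 3 4 5
  i=6: 1 2 3 3 4 5 6
  i=7: 1 2 3 4 5 6 7

hence w(1..7) = (2, 1, 7, 6, 5, 3, 4).

Rothe diagram D(w) (10 cells), 4 SE-corners (essential conditions):

[(1, 1, 0), (3, 6, 2), (4, 5, 2), (5, 4, 2)]


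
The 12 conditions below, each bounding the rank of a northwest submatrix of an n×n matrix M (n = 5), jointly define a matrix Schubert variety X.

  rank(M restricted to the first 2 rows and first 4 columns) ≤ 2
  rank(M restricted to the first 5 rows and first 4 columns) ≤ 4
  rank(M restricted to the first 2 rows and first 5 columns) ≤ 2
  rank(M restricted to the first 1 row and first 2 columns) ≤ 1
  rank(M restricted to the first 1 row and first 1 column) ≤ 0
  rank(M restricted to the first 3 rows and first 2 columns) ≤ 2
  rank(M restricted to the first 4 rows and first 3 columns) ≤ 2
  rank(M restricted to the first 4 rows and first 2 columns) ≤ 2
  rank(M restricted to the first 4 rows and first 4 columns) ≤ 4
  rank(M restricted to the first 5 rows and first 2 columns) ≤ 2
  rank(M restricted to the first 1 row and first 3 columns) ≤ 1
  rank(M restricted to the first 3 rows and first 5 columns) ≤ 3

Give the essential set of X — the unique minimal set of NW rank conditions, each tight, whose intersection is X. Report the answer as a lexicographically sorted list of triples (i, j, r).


The tightest implied rank at each (i,j), from the 12 conditions:

  row 1: 0, 1, 1, 1, 1
  row 2: 1, 2, 2, 2, 2
  row 3: 1, 2, 2, 3, 3
  row 4: 1, 2, 2, 3, 4
  row 5: 1, 2, 3, 4, 5

so w = (2, 1, 4, 5, 3).

|D(w)|=3, |Ess(w)|=2:

[(1, 1, 0), (4, 3, 2)]


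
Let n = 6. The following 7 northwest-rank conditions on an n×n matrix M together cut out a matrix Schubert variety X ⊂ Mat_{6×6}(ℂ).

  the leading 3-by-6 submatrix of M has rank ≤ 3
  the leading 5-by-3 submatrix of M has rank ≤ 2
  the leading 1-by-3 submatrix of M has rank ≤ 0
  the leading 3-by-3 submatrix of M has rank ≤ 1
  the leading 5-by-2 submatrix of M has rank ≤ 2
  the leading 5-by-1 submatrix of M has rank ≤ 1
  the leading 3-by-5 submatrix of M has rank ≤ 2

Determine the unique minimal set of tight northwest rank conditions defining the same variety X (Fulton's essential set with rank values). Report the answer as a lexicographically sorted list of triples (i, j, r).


Rank table r_w(6×6) implied by the 7 constraints:

  0, 0, 0, 1, 1, 1
  1, 1, 1, 2, 2, 2
  1, 1, 1, 2, 2, 3
  1, 2, 2, 3, 3, 4
  1, 2, 2, 3, 4, 5
  1, 2, 3, 4, 5, 6

hence w(1..6) = (4, 1, 6, 2, 5, 3).

D(w) has 7 cells with 4 SE-corners; essential set:

[(1, 3, 0), (3, 3, 1), (3, 5, 2), (5, 3, 2)]


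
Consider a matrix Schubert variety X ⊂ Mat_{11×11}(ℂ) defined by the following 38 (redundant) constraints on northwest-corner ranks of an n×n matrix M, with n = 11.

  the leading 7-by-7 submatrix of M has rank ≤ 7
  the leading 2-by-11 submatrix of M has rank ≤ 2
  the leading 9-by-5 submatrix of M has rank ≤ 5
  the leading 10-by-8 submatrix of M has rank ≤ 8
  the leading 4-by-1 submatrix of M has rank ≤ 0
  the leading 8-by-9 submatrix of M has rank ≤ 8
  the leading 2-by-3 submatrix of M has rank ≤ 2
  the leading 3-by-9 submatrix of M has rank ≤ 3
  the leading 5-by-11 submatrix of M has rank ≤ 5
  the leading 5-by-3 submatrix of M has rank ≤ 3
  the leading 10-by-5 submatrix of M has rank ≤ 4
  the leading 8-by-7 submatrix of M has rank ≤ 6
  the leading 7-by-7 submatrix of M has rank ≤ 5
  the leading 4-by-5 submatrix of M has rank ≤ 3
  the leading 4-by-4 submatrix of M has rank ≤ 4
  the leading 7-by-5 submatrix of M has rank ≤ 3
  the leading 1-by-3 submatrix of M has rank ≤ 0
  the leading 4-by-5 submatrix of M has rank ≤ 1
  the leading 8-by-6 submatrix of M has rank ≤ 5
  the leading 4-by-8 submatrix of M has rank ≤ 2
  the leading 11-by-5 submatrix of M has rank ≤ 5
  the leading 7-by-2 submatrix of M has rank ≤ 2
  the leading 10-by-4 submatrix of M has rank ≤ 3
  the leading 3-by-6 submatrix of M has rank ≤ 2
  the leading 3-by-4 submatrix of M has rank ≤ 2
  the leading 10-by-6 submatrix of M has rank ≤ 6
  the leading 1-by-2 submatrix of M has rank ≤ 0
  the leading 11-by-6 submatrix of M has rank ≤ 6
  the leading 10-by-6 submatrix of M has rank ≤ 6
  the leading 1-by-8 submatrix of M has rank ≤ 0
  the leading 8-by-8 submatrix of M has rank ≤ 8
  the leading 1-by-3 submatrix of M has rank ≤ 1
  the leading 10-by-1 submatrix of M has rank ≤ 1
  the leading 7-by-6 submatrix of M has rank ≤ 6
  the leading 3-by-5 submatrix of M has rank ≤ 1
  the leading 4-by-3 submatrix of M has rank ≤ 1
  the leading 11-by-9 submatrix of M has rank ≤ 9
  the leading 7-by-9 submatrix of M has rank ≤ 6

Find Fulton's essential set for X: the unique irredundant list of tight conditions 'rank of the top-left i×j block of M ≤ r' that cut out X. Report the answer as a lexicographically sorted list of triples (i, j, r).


Reconstructing r_w from the 38 given conditions:

  i=1: 0, 0, 0, 0, 0, 0, 0, 0, 1, 1, 1
  i=2: 0, 1, 1, 1, 1, 1, 1, 1, 2, 2, 2
  i=3: 0, 1, 1, 1, 1, 2, 2, 2, 3, 3, 3
  i=4: 0, 1, 1, 1, 1, 2, 2, 2, 3, 4, 4
  i=5: 1, 2, 2, 2, 2, 3, 3, 3, 4, 5, 5
  i=6: 1, 2, 3, 3, 3, 4, 4, 4, 5, 6, 6
  i=7: 1, 2, 3, 3, 3, 4, 5, 5, 6, 7, 7
  i=8: 1, 2, 3, 3, 4, 5, 6, 6, 7, 8, 8
  i=9: 1, 2, 3, 3, 4, 5, 6, 7, 8, 9, 9
  i=10: 1, 2, 3, 3, 4, 5, 6, 7, 8, 9, 10
  i=11: 1, 2, 3, 4, 5, 6, 7, 8, 9, 10, 11

second differences of R give the permutation w = (9, 2, 6, 10, 1, 3, 7, 5, 8, 11, 4).

|D(w)|=24, |Ess(w)|=6:

[(1, 8, 0), (4, 1, 0), (4, 5, 1), (4, 8, 2), (7, 5, 3), (10, 4, 3)]


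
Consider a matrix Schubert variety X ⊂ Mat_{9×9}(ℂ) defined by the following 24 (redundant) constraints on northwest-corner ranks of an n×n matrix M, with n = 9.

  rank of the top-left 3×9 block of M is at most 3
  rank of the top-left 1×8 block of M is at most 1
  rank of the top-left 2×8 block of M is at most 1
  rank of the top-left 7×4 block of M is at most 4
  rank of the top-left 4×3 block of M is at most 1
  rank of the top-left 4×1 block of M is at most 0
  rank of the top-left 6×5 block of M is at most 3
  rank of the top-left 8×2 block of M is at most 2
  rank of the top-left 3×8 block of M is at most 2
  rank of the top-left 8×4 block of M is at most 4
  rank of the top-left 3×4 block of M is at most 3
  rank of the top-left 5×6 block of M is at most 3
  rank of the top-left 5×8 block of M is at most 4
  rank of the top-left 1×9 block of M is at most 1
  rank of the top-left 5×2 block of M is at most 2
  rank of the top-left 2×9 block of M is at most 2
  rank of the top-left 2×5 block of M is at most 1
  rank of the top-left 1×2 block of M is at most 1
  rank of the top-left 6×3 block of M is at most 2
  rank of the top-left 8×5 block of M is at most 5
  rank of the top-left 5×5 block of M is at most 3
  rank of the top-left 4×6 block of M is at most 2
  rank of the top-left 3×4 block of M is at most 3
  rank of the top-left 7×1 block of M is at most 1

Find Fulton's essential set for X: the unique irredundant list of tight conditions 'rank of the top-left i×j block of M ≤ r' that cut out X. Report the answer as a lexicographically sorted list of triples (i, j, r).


Reconstructing r_w from the 24 given conditions:

  R[1]: 0, 1, 1, 1, 1, 1, 1, 1, 1
  R[2]: 0, 1, 1, 1, 1, 1, 1, 1, 2
  R[3]: 0, 1, 1, 2, 2, 2, 2, 2, 3
  R[4]: 0, 1, 1, 2, 2, 2, 3, 3, 4
  R[5]: 1, 2, 2, 3, 3, 3, 4, 4, 5
  R[6]: 1, 2, 2, 3, 3, 4, 5, 5, 6
  R[7]: 1, 2, 3, 4, 4, 5, 6, 6, 7
  R[8]: 1, 2, 3, 4, 5, 6, 7, 7, 8
  R[9]: 1, 2, 3, 4, 5, 6, 7, 8, 9

reading off 1-entries of Δ²R: w = (2, 9, 4, 7, 1, 6, 3, 5, 8).

ℓ(w)=16; the 6 essential cells (i,j,r):

[(2, 8, 1), (4, 1, 0), (4, 3, 1), (4, 6, 2), (6, 3, 2), (6, 5, 3)]


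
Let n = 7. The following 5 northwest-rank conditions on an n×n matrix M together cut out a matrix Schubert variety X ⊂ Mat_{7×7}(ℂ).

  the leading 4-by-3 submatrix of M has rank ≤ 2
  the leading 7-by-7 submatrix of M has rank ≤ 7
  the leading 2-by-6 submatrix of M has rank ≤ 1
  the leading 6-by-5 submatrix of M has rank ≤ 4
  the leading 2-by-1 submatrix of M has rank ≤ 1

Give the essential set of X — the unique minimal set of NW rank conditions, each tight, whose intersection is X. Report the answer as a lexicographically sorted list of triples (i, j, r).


The tightest implied rank at each (i,j), from the 5 conditions:

  row 1: 1 | 1 | 1 | 1 | 1 | 1 | 1
  row 2: 1 | 1 | 1 | 1 | 1 | 1 | 2
  row 3: 1 | 2 | 2 | 2 | 2 | 2 | 3
  row 4: 1 | 2 | 2 | 3 | 3 | 3 | 4
  row 5: 1 | 2 | 3 | 4 | 4 | 4 | 5
  row 6: 1 | 2 | 3 | 4 | 4 | 5 | 6
  row 7: 1 | 2 | 3 | 4 | 5 | 6 | 7

the unique w with this rank table is (1, 7, 2, 4, 3, 6, 5).

ℓ(w)=7; the 3 essential cells (i,j,r):

[(2, 6, 1), (4, 3, 2), (6, 5, 4)]


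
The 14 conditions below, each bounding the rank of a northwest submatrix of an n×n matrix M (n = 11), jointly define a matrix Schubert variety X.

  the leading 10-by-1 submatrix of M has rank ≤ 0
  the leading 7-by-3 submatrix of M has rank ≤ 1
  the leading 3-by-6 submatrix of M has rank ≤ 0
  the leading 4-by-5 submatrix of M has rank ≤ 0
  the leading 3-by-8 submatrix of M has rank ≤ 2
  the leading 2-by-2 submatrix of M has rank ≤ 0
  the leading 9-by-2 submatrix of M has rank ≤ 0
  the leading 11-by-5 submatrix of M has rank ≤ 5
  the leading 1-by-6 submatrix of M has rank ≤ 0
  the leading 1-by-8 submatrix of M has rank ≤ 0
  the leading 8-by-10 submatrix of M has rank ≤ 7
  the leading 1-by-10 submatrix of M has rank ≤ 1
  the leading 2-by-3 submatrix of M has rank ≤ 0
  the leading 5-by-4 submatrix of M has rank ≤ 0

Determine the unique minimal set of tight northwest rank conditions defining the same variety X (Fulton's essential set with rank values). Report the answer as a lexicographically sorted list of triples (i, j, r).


Reconstructing r_w from the 14 given conditions:

  0  0  0  0  0  0  0  0  1  1  1
  0  0  0  0  0  0  1  1  2  2  2
  0  0  0  0  0  0  1  2  3  3  3
  0  0  0  0  0  1  2  3  4  4  4
  0  0  0  0  1  2  3  4  5  5  5
  0  0  1  1  2  3  4  5  6  6  6
  0  0  1  2  3  4  5  6  7  7  7
  0  0  1  2  3  4  5  6  7  7  8
  0  0  1  2  3  4  5  6  7  8  9
  0  1  2  3  4  5  6  7  8  9  10
  1  2  3  4  5  6  7  8  9  10  11

giving w = (9, 7, 8, 6, 5, 3, 4, 11, 10, 2, 1) via Δ²R.

7 SE-corners of the 39-cell Rothe diagram give Ess(w):

[(1, 8, 0), (3, 6, 0), (4, 5, 0), (5, 4, 0), (8, 10, 7), (9, 2, 0), (10, 1, 0)]


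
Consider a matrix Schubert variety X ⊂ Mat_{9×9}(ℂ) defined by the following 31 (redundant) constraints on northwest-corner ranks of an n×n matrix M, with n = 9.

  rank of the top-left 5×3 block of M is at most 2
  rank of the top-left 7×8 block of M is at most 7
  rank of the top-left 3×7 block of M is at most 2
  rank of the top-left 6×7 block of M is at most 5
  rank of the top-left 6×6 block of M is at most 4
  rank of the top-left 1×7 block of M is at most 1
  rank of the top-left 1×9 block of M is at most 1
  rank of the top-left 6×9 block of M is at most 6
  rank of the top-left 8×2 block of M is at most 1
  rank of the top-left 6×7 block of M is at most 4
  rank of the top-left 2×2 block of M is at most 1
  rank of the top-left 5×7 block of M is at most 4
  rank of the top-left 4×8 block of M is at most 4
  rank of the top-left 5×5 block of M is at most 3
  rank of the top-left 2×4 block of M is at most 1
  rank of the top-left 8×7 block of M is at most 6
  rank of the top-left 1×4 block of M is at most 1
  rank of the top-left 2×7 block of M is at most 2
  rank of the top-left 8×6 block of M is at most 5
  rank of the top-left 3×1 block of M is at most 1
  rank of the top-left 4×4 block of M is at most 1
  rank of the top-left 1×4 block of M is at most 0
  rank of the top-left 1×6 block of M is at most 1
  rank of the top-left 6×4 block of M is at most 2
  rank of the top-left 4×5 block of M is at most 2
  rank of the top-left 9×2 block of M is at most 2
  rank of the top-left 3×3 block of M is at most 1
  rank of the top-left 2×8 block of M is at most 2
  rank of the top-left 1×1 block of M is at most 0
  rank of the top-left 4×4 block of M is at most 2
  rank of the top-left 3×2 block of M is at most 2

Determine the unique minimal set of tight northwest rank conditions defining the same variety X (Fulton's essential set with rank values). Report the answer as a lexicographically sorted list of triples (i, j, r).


The tightest implied rank at each (i,j), from the 31 conditions:

  0 0 0 0 1 1 1 1 1
  1 1 1 1 2 2 2 2 2
  1 1 1 1 2 2 2 3 3
  1 1 1 1 2 3 3 4 4
  1 1 2 2 3 4 4 5 5
  1 1 2 2 3 4 4 5 6
  1 1 2 3 4 5 5 6 7
  1 1 2 3 4 5 6 7 8
  1 2 3 4 5 6 7 8 9

giving w = (5, 1, 8, 6, 3, 9, 4, 7, 2) via Δ²R.

6 SE-corners of the 18-cell Rothe diagram give Ess(w):

[(1, 4, 0), (3, 7, 2), (4, 4, 1), (6, 4, 2), (6, 7, 4), (8, 2, 1)]


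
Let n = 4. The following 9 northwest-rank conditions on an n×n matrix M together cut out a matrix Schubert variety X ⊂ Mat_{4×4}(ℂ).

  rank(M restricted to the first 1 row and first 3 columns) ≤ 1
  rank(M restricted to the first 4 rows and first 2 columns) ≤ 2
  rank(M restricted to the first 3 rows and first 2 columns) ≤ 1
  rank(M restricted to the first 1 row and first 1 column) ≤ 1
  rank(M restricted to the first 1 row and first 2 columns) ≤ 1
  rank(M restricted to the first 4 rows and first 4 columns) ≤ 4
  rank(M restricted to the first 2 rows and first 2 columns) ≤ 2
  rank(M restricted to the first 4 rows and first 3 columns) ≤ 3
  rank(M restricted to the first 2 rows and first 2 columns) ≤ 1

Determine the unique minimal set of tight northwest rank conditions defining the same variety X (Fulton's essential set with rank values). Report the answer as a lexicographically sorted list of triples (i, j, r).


Recovering R(i,j) via the rank-extension bound from the 9 conditions:

  R[1]: 1, 1, 1, 1
  R[2]: 1, 1, 2, 2
  R[3]: 1, 1, 2, 3
  R[4]: 1, 2, 3, 4

reading off 1-entries of Δ²R: w = (1, 3, 4, 2).

1 SE-corner of the 2-cell Rothe diagram gives Ess(w):

[(3, 2, 1)]


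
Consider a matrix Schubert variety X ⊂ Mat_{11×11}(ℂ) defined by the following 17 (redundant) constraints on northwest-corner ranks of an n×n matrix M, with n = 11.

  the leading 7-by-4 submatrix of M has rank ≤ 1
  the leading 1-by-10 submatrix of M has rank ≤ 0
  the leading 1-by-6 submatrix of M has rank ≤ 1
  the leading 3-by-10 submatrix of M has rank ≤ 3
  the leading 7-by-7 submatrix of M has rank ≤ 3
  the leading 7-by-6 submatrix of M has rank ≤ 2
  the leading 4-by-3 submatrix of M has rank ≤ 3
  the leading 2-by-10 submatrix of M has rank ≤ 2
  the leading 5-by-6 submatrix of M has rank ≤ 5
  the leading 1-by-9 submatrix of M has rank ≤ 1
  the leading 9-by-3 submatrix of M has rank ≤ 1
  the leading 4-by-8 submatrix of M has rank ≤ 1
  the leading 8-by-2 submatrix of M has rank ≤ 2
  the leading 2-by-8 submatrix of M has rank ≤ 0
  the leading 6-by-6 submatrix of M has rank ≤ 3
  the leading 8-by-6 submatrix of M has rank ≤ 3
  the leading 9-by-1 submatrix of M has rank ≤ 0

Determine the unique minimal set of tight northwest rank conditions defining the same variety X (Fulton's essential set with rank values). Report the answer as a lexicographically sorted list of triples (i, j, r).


Recovering R(i,j) via the rank-extension bound from the 17 conditions:

  i=1: 0  0  0  0  0  0  0  0  0  0  1
  i=2: 0  0  0  0  0  0  0  0  1  1  2
  i=3: 0  1  1  1  1  1  1  1  2  2  3
  i=4: 0  1  1  1  1  1  1  1  2  3  4
  i=5: 0  1  1  1  2  2  2  2  3  4  5
  i=6: 0  1  1  1  2  2  3  3  4  5  6
  i=7: 0  1  1  1  2  2  3  4  5  6  7
  i=8: 0  1  1  2  3  3  4  5  6  7  8
  i=9: 0  1  1  2  3  4  5  6  7  8  9
  i=10: 1  2  2  3  4  5  6  7  8  9  10
  i=11: 1  2  3  4  5  6  7  8  9  10  11

second differences of R give the permutation w = (11, 9, 2, 10, 5, 7, 8, 4, 6, 1, 3).

Fulton essential set (7 of the 41 Rothe cells):

[(1, 10, 0), (2, 8, 0), (4, 8, 1), (7, 4, 1), (7, 6, 2), (9, 1, 0), (9, 3, 1)]


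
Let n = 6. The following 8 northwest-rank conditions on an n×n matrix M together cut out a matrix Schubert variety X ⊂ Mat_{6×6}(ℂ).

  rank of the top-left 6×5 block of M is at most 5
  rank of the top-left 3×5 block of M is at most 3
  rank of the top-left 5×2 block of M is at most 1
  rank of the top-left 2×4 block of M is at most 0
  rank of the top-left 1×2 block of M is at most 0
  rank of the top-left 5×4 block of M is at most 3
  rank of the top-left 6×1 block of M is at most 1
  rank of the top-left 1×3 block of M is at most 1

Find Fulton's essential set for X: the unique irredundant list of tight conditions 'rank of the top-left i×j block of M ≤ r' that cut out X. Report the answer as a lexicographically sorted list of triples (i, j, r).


Propagating the 8 rank bounds to every northwest block:

  R[1]: 0 | 0 | 0 | 0 | 1 | 1
  R[2]: 0 | 0 | 0 | 0 | 1 | 2
  R[3]: 1 | 1 | 1 | 1 | 2 | 3
  R[4]: 1 | 1 | 2 | 2 | 3 | 4
  R[5]: 1 | 1 | 2 | 3 | 4 | 5
  R[6]: 1 | 2 | 3 | 4 | 5 | 6

hence w(1..6) = (5, 6, 1, 3, 4, 2).

Fulton essential set (2 of the 10 Rothe cells):

[(2, 4, 0), (5, 2, 1)]


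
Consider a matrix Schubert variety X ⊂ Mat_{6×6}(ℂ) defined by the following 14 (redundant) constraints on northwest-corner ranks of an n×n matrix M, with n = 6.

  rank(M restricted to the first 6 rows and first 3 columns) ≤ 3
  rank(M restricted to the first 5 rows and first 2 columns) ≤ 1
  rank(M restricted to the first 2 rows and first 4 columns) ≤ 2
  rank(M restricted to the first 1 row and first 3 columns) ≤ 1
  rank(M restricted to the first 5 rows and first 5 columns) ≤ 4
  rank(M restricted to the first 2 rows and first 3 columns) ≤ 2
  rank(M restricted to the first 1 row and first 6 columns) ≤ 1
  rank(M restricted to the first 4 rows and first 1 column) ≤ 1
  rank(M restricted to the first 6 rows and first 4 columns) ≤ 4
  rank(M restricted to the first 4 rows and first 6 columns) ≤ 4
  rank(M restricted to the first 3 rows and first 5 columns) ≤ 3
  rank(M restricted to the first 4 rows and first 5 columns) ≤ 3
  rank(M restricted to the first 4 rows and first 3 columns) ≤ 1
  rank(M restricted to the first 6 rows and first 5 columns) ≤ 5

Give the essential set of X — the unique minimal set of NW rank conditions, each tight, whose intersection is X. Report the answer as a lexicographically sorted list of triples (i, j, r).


Recovering R(i,j) via the rank-extension bound from the 14 conditions:

  R[1]: 1, 1, 1, 1, 1, 1
  R[2]: 1, 1, 1, 2, 2, 2
  R[3]: 1, 1, 1, 2, 3, 3
  R[4]: 1, 1, 1, 2, 3, 4
  R[5]: 1, 1, 2, 3, 4, 5
  R[6]: 1, 2, 3, 4, 5, 6

so w = (1, 4, 5, 6, 3, 2).

Fulton essential set (2 of the 7 Rothe cells):

[(4, 3, 1), (5, 2, 1)]


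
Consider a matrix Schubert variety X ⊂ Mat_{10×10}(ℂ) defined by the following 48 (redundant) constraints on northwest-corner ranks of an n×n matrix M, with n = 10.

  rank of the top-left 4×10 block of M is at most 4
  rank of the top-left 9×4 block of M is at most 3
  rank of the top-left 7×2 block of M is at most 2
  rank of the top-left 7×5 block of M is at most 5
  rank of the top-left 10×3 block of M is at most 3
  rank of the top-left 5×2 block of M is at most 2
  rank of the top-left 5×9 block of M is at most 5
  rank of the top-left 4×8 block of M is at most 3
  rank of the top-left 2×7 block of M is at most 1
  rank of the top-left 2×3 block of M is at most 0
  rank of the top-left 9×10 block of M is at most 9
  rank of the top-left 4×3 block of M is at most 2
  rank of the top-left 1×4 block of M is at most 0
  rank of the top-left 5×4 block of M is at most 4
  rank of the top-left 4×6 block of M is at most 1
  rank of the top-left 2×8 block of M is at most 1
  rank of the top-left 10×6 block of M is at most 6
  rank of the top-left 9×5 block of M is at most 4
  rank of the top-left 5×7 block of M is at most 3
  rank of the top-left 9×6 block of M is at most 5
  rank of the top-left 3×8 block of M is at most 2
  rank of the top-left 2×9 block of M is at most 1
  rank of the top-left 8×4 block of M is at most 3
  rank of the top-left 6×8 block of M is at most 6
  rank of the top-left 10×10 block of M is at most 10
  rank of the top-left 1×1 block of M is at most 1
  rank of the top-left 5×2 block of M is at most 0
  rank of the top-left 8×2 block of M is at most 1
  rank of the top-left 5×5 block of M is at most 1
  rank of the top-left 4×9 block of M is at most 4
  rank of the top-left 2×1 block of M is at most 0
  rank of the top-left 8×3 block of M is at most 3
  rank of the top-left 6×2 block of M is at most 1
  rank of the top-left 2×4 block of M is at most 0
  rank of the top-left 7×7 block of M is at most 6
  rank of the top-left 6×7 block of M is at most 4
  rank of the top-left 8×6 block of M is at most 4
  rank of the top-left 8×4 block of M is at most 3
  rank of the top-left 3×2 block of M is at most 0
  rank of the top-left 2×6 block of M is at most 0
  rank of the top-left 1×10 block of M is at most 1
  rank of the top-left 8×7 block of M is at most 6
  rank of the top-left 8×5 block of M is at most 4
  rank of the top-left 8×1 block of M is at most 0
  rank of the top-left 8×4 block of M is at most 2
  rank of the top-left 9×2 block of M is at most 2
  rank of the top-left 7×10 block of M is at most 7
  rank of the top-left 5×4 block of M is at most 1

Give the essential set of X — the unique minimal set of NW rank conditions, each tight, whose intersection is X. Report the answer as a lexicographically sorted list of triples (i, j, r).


Recovering R(i,j) via the rank-extension bound from the 48 conditions:

  row 1: 0 0 0 0 0 0 1 1 1 1
  row 2: 0 0 0 0 0 0 1 1 1 2
  row 3: 0 0 1 1 1 1 2 2 2 3
  row 4: 0 0 1 1 1 1 2 3 3 4
  row 5: 0 0 1 1 1 2 3 4 4 5
  row 6: 0 1 2 2 2 3 4 5 5 6
  row 7: 0 1 2 2 3 4 5 6 6 7
  row 8: 0 1 2 2 3 4 5 6 7 8
  row 9: 1 2 3 3 4 5 6 7 8 9
  row 10: 1 2 3 4 5 6 7 8 9 10

giving w = (7, 10, 3, 8, 6, 2, 5, 9, 1, 4) via Δ²R.

|D(w)|=30, |Ess(w)|=7:

[(2, 6, 0), (2, 9, 1), (4, 6, 1), (5, 2, 0), (5, 5, 1), (8, 1, 0), (8, 4, 2)]


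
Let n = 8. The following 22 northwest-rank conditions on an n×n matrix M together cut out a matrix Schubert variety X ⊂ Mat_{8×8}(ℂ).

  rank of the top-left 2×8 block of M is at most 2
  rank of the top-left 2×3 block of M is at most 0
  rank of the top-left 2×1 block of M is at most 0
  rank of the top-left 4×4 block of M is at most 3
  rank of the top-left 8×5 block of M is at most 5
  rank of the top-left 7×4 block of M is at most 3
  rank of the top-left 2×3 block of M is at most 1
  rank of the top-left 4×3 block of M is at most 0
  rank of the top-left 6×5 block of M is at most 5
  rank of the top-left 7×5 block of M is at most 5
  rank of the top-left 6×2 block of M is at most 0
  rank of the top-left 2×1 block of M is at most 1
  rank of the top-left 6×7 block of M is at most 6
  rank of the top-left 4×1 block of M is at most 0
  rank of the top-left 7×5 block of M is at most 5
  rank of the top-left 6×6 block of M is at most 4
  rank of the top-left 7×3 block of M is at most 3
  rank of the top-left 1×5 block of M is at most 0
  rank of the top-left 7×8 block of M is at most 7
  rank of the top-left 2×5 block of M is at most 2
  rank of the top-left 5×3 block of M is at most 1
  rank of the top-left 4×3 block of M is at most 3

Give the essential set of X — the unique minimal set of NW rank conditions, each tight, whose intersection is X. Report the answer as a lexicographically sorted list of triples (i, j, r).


Computing R[i][j] = min implied NW-rank bound (n=8, 22 conditions):

  R[1]: 0, 0, 0, 0, 0, 1, 1, 1
  R[2]: 0, 0, 0, 1, 1, 2, 2, 2
  R[3]: 0, 0, 0, 1, 2, 3, 3, 3
  R[4]: 0, 0, 0, 1, 2, 3, 4, 4
  R[5]: 0, 0, 1, 2, 3, 4, 5, 5
  R[6]: 0, 0, 1, 2, 3, 4, 5, 6
  R[7]: 1, 1, 2, 3, 4, 5, 6, 7
  R[8]: 1, 2, 3, 4, 5, 6, 7, 8

the unique w with this rank table is (6, 4, 5, 7, 3, 8, 1, 2).

ℓ(w)=18; the 3 essential cells (i,j,r):

[(1, 5, 0), (4, 3, 0), (6, 2, 0)]


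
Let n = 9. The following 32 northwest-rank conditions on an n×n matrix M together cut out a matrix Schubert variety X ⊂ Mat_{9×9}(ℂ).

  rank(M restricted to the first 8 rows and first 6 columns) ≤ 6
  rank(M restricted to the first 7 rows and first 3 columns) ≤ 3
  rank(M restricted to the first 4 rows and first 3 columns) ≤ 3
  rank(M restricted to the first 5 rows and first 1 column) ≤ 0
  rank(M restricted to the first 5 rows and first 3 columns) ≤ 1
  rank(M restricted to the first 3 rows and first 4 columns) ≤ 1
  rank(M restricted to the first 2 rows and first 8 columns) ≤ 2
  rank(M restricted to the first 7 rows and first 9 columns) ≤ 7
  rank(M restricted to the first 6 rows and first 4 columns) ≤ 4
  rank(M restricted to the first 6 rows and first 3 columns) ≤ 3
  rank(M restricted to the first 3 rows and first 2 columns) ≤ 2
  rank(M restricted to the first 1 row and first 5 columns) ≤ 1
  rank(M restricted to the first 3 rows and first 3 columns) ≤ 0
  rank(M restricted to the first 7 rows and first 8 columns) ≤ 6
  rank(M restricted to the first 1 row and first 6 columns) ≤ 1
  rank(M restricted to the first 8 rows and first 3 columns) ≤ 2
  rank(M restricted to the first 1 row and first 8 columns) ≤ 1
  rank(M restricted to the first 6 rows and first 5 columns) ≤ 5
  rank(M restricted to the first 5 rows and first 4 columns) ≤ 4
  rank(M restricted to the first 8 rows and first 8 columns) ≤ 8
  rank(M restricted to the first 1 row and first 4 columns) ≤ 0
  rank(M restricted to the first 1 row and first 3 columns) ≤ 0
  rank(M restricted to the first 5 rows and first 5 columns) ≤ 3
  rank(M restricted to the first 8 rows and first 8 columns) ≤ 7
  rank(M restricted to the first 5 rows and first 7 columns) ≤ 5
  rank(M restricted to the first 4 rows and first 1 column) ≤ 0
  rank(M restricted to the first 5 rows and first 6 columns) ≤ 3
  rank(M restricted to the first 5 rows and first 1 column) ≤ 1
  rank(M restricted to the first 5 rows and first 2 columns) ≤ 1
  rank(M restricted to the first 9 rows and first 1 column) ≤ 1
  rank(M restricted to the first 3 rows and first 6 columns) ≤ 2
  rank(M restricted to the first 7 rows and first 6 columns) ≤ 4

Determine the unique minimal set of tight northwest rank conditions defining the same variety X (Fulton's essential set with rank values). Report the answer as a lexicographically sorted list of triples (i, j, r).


Propagating the 32 rank bounds to every northwest block:

  0  0  0  0  1  1  1  1  1
  0  0  0  1  2  2  2  2  2
  0  0  0  1  2  2  3  3  3
  0  1  1  2  3  3  4  4  4
  0  1  1  2  3  3  4  5  5
  1  2  2  3  4  4  5  6  6
  1  2  2  3  4  4  5  6  7
  1  2  2  3  4  5  6  7  8
  1  2  3  4  5  6  7  8  9

hence w(1..9) = (5, 4, 7, 2, 8, 1, 9, 6, 3).

8 SE-corners of the 18-cell Rothe diagram give Ess(w):

[(1, 4, 0), (3, 3, 0), (3, 6, 2), (5, 1, 0), (5, 3, 1), (5, 6, 3), (7, 6, 4), (8, 3, 2)]


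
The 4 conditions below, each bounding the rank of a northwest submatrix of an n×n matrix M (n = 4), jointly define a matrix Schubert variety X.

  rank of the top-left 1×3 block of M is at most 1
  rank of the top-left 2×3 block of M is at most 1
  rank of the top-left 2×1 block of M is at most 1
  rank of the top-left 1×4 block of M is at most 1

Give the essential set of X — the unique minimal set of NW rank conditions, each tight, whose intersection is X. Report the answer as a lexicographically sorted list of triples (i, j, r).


The tightest implied rank at each (i,j), from the 4 conditions:

  R[1]: 1  1  1  1
  R[2]: 1  1  1  2
  R[3]: 1  2  2  3
  R[4]: 1  2  3  4

second differences of R give the permutation w = (1, 4, 2, 3).

Fulton essential set (1 of the 2 Rothe cells):

[(2, 3, 1)]


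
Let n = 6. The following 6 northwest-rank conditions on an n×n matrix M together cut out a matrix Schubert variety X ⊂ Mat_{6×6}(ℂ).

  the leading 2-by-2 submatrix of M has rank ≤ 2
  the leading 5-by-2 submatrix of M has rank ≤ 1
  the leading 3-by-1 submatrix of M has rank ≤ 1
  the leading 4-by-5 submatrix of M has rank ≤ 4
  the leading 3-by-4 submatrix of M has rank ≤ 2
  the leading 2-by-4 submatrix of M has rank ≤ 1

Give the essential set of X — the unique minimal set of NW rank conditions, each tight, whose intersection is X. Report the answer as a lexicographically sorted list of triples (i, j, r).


Propagating the 6 rank bounds to every northwest block:

  i=1: 1, 1, 1, 1, 1, 1
  i=2: 1, 1, 1, 1, 2, 2
  i=3: 1, 1, 2, 2, 3, 3
  i=4: 1, 1, 2, 3, 4, 4
  i=5: 1, 1, 2, 3, 4, 5
  i=6: 1, 2, 3, 4, 5, 6

the unique w with this rank table is (1, 5, 3, 4, 6, 2).

ℓ(w)=6; the 2 essential cells (i,j,r):

[(2, 4, 1), (5, 2, 1)]


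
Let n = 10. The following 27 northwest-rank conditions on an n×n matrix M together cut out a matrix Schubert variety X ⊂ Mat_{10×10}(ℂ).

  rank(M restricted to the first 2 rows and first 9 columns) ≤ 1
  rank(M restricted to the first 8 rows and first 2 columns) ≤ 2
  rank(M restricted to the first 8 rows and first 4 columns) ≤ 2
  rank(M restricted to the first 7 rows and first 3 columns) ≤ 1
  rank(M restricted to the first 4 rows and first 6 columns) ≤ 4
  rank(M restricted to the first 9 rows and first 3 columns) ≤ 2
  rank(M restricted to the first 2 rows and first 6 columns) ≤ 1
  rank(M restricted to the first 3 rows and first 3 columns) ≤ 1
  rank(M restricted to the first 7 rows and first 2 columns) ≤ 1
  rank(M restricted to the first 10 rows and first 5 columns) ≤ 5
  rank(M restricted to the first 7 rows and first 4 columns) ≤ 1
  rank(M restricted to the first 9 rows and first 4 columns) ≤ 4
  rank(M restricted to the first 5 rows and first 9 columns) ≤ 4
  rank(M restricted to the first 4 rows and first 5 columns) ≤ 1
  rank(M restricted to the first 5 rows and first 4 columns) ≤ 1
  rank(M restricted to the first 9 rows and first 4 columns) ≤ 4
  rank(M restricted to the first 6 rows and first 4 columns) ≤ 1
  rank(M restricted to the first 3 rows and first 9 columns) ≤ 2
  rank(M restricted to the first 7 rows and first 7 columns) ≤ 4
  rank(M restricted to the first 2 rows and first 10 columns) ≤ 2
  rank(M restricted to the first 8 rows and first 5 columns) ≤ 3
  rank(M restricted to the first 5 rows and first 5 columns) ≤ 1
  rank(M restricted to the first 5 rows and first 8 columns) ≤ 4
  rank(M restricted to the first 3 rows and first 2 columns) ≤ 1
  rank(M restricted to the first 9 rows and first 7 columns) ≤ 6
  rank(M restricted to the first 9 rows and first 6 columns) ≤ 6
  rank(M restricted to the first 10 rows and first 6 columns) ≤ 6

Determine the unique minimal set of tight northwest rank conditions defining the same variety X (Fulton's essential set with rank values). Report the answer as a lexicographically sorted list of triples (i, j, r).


Propagating the 27 rank bounds to every northwest block:

  1, 1, 1, 1, 1, 1, 1, 1, 1, 1
  1, 1, 1, 1, 1, 1, 1, 1, 1, 2
  1, 1, 1, 1, 1, 2, 2, 2, 2, 3
  1, 1, 1, 1, 1, 2, 3, 3, 3, 4
  1, 1, 1, 1, 1, 2, 3, 4, 4, 5
  1, 1, 1, 1, 2, 3, 4, 5, 5, 6
  1, 1, 1, 1, 2, 3, 4, 5, 6, 7
  1, 2, 2, 2, 3, 4, 5, 6, 7, 8
  1, 2, 2, 3, 4, 5, 6, 7, 8, 9
  1, 2, 3, 4, 5, 6, 7, 8, 9, 10

reading off 1-entries of Δ²R: w = (1, 10, 6, 7, 8, 5, 9, 2, 4, 3).

D(w) has 27 cells with 4 SE-corners; essential set:

[(2, 9, 1), (5, 5, 1), (7, 4, 1), (9, 3, 2)]
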